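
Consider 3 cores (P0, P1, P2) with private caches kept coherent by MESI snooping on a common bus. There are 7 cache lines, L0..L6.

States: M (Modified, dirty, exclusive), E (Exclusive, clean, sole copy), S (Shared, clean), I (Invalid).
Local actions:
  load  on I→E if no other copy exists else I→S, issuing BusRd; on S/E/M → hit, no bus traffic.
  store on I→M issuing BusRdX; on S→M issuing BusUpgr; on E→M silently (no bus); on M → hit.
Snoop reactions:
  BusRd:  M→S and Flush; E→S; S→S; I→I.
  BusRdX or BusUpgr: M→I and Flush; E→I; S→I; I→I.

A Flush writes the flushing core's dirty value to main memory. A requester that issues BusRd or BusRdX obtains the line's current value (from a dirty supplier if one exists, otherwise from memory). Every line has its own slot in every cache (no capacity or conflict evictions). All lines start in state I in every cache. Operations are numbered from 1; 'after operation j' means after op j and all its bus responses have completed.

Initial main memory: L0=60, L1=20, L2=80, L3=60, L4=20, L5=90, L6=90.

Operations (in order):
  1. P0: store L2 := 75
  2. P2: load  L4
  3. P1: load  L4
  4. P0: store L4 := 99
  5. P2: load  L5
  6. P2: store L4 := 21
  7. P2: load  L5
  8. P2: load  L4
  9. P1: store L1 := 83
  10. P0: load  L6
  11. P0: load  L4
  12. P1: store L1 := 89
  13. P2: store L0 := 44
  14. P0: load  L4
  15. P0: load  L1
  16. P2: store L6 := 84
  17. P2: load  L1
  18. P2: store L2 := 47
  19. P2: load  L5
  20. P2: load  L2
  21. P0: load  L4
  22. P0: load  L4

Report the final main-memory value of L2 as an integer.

memory[L2] = 75

  op1 P0: store L2 := 75 → M/I/I on L2; bus BusRdX; mem=80
  op2 P2: load  L4 → I/I/E on L4; bus BusRd; mem=20
  op3 P1: load  L4 → I/S/S on L4; bus BusRd; mem=20
  op4 P0: store L4 := 99 → M/I/I on L4; bus BusRdX; mem=20
  op5 P2: load  L5 → I/I/E on L5; bus BusRd; mem=90
  op6 P2: store L4 := 21 → I/I/M on L4; bus BusRdX Flush; mem=99
  op7 P2: load  L5 → I/I/E on L5; bus (none); mem=90
  op8 P2: load  L4 → I/I/M on L4; bus (none); mem=99
  op9 P1: store L1 := 83 → I/M/I on L1; bus BusRdX; mem=20
  op10 P0: load  L6 → E/I/I on L6; bus BusRd; mem=90
  op11 P0: load  L4 → S/I/S on L4; bus BusRd Flush; mem=21
  op12 P1: store L1 := 89 → I/M/I on L1; bus (none); mem=20
  op13 P2: store L0 := 44 → I/I/M on L0; bus BusRdX; mem=60
  op14 P0: load  L4 → S/I/S on L4; bus (none); mem=21
  op15 P0: load  L1 → S/S/I on L1; bus BusRd Flush; mem=89
  op16 P2: store L6 := 84 → I/I/M on L6; bus BusRdX; mem=90
  op17 P2: load  L1 → S/S/S on L1; bus BusRd; mem=89
  op18 P2: store L2 := 47 → I/I/M on L2; bus BusRdX Flush; mem=75
  op19 P2: load  L5 → I/I/E on L5; bus (none); mem=90
  op20 P2: load  L2 → I/I/M on L2; bus (none); mem=75
  op21 P0: load  L4 → S/I/S on L4; bus (none); mem=21
  op22 P0: load  L4 → S/I/S on L4; bus (none); mem=21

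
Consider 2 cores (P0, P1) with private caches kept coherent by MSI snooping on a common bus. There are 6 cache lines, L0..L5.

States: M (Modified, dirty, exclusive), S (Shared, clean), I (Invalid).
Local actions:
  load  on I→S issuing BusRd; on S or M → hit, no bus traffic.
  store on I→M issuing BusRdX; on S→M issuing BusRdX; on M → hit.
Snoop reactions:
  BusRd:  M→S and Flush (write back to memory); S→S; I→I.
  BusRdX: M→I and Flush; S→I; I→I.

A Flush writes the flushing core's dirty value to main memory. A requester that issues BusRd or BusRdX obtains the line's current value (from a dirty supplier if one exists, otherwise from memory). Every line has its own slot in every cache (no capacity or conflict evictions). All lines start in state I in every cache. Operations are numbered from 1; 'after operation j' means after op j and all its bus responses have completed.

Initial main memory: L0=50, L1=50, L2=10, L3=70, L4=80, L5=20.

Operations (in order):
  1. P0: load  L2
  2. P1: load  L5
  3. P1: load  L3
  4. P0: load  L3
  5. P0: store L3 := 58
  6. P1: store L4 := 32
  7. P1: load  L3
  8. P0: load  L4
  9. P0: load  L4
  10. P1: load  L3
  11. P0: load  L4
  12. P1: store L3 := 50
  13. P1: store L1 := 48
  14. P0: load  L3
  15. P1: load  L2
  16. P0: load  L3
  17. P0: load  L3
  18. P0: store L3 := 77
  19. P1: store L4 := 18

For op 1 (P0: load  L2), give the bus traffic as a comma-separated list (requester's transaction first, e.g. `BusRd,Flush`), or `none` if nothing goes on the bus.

bus = BusRd

1. P0: load  L2  bus=[BusRd]  L2: P0=S P1=I  mem[L2]=10
2. P1: load  L5  bus=[BusRd]  L5: P0=I P1=S  mem[L5]=20
3. P1: load  L3  bus=[BusRd]  L3: P0=I P1=S  mem[L3]=70
4. P0: load  L3  bus=[BusRd]  L3: P0=S P1=S  mem[L3]=70
5. P0: store L3 := 58  bus=[BusRdX]  L3: P0=M P1=I  mem[L3]=70
6. P1: store L4 := 32  bus=[BusRdX]  L4: P0=I P1=M  mem[L4]=80
7. P1: load  L3  bus=[BusRd,Flush]  L3: P0=S P1=S  mem[L3]=58
8. P0: load  L4  bus=[BusRd,Flush]  L4: P0=S P1=S  mem[L4]=32
9. P0: load  L4  bus=[-]  L4: P0=S P1=S  mem[L4]=32
10. P1: load  L3  bus=[-]  L3: P0=S P1=S  mem[L3]=58
11. P0: load  L4  bus=[-]  L4: P0=S P1=S  mem[L4]=32
12. P1: store L3 := 50  bus=[BusRdX]  L3: P0=I P1=M  mem[L3]=58
13. P1: store L1 := 48  bus=[BusRdX]  L1: P0=I P1=M  mem[L1]=50
14. P0: load  L3  bus=[BusRd,Flush]  L3: P0=S P1=S  mem[L3]=50
15. P1: load  L2  bus=[BusRd]  L2: P0=S P1=S  mem[L2]=10
16. P0: load  L3  bus=[-]  L3: P0=S P1=S  mem[L3]=50
17. P0: load  L3  bus=[-]  L3: P0=S P1=S  mem[L3]=50
18. P0: store L3 := 77  bus=[BusRdX]  L3: P0=M P1=I  mem[L3]=50
19. P1: store L4 := 18  bus=[BusRdX]  L4: P0=I P1=M  mem[L4]=32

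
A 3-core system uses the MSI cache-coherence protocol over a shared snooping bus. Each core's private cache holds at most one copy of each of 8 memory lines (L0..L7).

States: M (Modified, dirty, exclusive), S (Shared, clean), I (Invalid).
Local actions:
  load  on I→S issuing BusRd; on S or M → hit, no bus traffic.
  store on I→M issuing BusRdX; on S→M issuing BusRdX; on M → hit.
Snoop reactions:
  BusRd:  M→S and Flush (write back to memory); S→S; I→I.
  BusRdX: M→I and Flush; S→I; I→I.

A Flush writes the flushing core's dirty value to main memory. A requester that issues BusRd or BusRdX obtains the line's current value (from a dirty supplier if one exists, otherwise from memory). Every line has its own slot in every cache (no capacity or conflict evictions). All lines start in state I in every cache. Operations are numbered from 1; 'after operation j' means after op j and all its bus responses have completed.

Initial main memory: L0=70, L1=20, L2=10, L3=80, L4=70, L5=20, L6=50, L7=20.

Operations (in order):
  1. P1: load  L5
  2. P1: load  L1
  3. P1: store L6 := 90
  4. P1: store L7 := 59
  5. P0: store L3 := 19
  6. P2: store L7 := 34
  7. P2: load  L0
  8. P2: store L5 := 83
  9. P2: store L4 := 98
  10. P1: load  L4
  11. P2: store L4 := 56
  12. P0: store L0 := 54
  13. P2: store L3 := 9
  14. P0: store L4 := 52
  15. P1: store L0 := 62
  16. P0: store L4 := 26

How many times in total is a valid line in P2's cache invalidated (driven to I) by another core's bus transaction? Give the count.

invalidations = 2

1. P1: load  L5  bus=[BusRd]  L5: P0=I P1=S P2=I  mem[L5]=20
2. P1: load  L1  bus=[BusRd]  L1: P0=I P1=S P2=I  mem[L1]=20
3. P1: store L6 := 90  bus=[BusRdX]  L6: P0=I P1=M P2=I  mem[L6]=50
4. P1: store L7 := 59  bus=[BusRdX]  L7: P0=I P1=M P2=I  mem[L7]=20
5. P0: store L3 := 19  bus=[BusRdX]  L3: P0=M P1=I P2=I  mem[L3]=80
6. P2: store L7 := 34  bus=[BusRdX,Flush]  L7: P0=I P1=I P2=M  mem[L7]=59
7. P2: load  L0  bus=[BusRd]  L0: P0=I P1=I P2=S  mem[L0]=70
8. P2: store L5 := 83  bus=[BusRdX]  L5: P0=I P1=I P2=M  mem[L5]=20
9. P2: store L4 := 98  bus=[BusRdX]  L4: P0=I P1=I P2=M  mem[L4]=70
10. P1: load  L4  bus=[BusRd,Flush]  L4: P0=I P1=S P2=S  mem[L4]=98
11. P2: store L4 := 56  bus=[BusRdX]  L4: P0=I P1=I P2=M  mem[L4]=98
12. P0: store L0 := 54  bus=[BusRdX]  L0: P0=M P1=I P2=I  mem[L0]=70
13. P2: store L3 := 9  bus=[BusRdX,Flush]  L3: P0=I P1=I P2=M  mem[L3]=19
14. P0: store L4 := 52  bus=[BusRdX,Flush]  L4: P0=M P1=I P2=I  mem[L4]=56
15. P1: store L0 := 62  bus=[BusRdX,Flush]  L0: P0=I P1=M P2=I  mem[L0]=54
16. P0: store L4 := 26  bus=[-]  L4: P0=M P1=I P2=I  mem[L4]=56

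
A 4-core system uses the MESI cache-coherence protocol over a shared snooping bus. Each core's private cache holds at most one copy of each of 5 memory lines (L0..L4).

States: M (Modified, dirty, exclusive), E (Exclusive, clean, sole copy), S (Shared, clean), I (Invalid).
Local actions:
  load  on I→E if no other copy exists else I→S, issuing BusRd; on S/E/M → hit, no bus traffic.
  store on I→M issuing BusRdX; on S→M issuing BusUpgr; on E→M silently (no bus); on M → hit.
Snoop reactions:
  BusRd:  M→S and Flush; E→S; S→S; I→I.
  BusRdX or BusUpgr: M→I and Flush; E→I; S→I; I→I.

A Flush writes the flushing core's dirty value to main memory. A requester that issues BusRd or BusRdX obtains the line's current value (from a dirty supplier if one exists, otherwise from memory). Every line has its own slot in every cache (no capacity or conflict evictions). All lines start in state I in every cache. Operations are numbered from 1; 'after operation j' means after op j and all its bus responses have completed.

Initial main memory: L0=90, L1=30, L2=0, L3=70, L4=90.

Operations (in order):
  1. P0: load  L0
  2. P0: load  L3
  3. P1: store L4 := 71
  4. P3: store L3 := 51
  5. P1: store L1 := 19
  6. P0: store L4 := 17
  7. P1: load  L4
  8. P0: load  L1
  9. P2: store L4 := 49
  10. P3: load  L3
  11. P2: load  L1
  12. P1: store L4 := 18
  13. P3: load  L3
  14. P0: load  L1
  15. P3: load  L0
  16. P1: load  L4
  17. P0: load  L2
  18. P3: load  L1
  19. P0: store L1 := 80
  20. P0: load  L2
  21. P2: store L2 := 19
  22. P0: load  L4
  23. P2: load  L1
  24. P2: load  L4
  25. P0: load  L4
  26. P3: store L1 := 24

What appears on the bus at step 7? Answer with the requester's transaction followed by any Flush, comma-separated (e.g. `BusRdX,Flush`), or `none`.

bus = BusRd,Flush

1. P0: load  L0  bus=[BusRd]  L0: P0=E P1=I P2=I P3=I  mem[L0]=90
2. P0: load  L3  bus=[BusRd]  L3: P0=E P1=I P2=I P3=I  mem[L3]=70
3. P1: store L4 := 71  bus=[BusRdX]  L4: P0=I P1=M P2=I P3=I  mem[L4]=90
4. P3: store L3 := 51  bus=[BusRdX]  L3: P0=I P1=I P2=I P3=M  mem[L3]=70
5. P1: store L1 := 19  bus=[BusRdX]  L1: P0=I P1=M P2=I P3=I  mem[L1]=30
6. P0: store L4 := 17  bus=[BusRdX,Flush]  L4: P0=M P1=I P2=I P3=I  mem[L4]=71
7. P1: load  L4  bus=[BusRd,Flush]  L4: P0=S P1=S P2=I P3=I  mem[L4]=17
8. P0: load  L1  bus=[BusRd,Flush]  L1: P0=S P1=S P2=I P3=I  mem[L1]=19
9. P2: store L4 := 49  bus=[BusRdX]  L4: P0=I P1=I P2=M P3=I  mem[L4]=17
10. P3: load  L3  bus=[-]  L3: P0=I P1=I P2=I P3=M  mem[L3]=70
11. P2: load  L1  bus=[BusRd]  L1: P0=S P1=S P2=S P3=I  mem[L1]=19
12. P1: store L4 := 18  bus=[BusRdX,Flush]  L4: P0=I P1=M P2=I P3=I  mem[L4]=49
13. P3: load  L3  bus=[-]  L3: P0=I P1=I P2=I P3=M  mem[L3]=70
14. P0: load  L1  bus=[-]  L1: P0=S P1=S P2=S P3=I  mem[L1]=19
15. P3: load  L0  bus=[BusRd]  L0: P0=S P1=I P2=I P3=S  mem[L0]=90
16. P1: load  L4  bus=[-]  L4: P0=I P1=M P2=I P3=I  mem[L4]=49
17. P0: load  L2  bus=[BusRd]  L2: P0=E P1=I P2=I P3=I  mem[L2]=0
18. P3: load  L1  bus=[BusRd]  L1: P0=S P1=S P2=S P3=S  mem[L1]=19
19. P0: store L1 := 80  bus=[BusUpgr]  L1: P0=M P1=I P2=I P3=I  mem[L1]=19
20. P0: load  L2  bus=[-]  L2: P0=E P1=I P2=I P3=I  mem[L2]=0
21. P2: store L2 := 19  bus=[BusRdX]  L2: P0=I P1=I P2=M P3=I  mem[L2]=0
22. P0: load  L4  bus=[BusRd,Flush]  L4: P0=S P1=S P2=I P3=I  mem[L4]=18
23. P2: load  L1  bus=[BusRd,Flush]  L1: P0=S P1=I P2=S P3=I  mem[L1]=80
24. P2: load  L4  bus=[BusRd]  L4: P0=S P1=S P2=S P3=I  mem[L4]=18
25. P0: load  L4  bus=[-]  L4: P0=S P1=S P2=S P3=I  mem[L4]=18
26. P3: store L1 := 24  bus=[BusRdX]  L1: P0=I P1=I P2=I P3=M  mem[L1]=80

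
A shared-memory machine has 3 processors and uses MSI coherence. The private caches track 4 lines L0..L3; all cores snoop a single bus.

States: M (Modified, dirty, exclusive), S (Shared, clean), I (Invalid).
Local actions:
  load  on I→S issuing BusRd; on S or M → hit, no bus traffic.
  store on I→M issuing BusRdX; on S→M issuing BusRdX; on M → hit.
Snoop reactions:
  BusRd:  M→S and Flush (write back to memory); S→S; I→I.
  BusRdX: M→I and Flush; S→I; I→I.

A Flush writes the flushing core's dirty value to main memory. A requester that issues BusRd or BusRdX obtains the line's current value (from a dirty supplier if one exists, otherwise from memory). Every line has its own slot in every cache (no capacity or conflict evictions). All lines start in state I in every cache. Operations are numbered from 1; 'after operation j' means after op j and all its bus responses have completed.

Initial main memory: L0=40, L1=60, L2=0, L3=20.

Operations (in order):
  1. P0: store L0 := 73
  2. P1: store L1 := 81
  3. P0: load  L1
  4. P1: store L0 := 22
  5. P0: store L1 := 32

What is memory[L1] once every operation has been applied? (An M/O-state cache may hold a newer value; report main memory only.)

memory[L1] = 81

[1] P0: store L0 := 73 | P0:M(73), P1:I, P2:I | bus: BusRdX
[2] P1: store L1 := 81 | P0:I, P1:M(81), P2:I | bus: BusRdX
[3] P0: load  L1 | P0:S(81), P1:S(81), P2:I | bus: BusRd,Flush
[4] P1: store L0 := 22 | P0:I, P1:M(22), P2:I | bus: BusRdX,Flush
[5] P0: store L1 := 32 | P0:M(32), P1:I, P2:I | bus: BusRdX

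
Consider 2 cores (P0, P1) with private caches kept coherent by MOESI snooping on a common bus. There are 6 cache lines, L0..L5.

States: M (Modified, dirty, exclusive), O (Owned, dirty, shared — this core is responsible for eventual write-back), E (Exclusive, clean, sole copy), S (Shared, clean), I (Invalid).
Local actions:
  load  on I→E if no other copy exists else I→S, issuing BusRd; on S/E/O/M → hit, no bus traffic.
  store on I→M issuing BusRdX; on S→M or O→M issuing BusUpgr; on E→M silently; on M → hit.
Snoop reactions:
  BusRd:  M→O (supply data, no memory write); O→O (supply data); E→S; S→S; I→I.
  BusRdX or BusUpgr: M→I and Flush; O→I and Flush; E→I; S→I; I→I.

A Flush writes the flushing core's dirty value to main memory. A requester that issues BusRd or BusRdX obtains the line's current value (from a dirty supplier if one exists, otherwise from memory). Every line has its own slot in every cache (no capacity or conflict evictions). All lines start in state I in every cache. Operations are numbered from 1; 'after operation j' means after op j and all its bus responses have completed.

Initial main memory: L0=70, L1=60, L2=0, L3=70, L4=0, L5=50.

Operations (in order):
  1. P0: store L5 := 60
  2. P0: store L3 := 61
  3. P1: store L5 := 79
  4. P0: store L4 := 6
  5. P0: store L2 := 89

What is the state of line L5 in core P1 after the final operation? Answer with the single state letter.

state = M

[1] P0: store L5 := 60 | P0:M(60), P1:I | bus: BusRdX
[2] P0: store L3 := 61 | P0:M(61), P1:I | bus: BusRdX
[3] P1: store L5 := 79 | P0:I, P1:M(79) | bus: BusRdX,Flush
[4] P0: store L4 := 6 | P0:M(6), P1:I | bus: BusRdX
[5] P0: store L2 := 89 | P0:M(89), P1:I | bus: BusRdX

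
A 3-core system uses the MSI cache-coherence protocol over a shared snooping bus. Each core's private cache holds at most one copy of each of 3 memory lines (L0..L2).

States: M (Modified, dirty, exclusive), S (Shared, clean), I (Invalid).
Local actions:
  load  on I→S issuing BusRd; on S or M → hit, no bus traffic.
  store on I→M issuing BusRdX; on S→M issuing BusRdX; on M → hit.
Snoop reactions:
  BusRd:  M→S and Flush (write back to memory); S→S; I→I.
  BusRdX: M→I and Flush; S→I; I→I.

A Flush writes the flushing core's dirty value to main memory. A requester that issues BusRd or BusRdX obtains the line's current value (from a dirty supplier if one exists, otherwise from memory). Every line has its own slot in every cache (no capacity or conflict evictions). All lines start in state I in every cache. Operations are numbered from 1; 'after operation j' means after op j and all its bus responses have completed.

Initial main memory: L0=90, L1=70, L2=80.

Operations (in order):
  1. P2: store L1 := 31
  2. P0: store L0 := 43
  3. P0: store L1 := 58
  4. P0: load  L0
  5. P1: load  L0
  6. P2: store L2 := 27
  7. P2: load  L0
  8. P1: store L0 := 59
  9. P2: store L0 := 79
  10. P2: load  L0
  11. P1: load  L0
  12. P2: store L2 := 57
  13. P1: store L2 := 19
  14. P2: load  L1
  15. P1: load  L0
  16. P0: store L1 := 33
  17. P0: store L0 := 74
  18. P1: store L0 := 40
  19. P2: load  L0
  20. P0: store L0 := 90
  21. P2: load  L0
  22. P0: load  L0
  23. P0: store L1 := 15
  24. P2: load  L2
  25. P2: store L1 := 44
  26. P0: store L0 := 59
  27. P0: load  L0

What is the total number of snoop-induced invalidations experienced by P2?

step 1: P2: store L1 := 31  ⟶  IIM  (L1)  txn=BusRdX  M[L1]=70
step 2: P0: store L0 := 43  ⟶  MII  (L0)  txn=BusRdX  M[L0]=90
step 3: P0: store L1 := 58  ⟶  MII  (L1)  txn=BusRdX+Flush  M[L1]=31
step 4: P0: load  L0  ⟶  MII  (L0)  txn=∅  M[L0]=90
step 5: P1: load  L0  ⟶  SSI  (L0)  txn=BusRd+Flush  M[L0]=43
step 6: P2: store L2 := 27  ⟶  IIM  (L2)  txn=BusRdX  M[L2]=80
step 7: P2: load  L0  ⟶  SSS  (L0)  txn=BusRd  M[L0]=43
step 8: P1: store L0 := 59  ⟶  IMI  (L0)  txn=BusRdX  M[L0]=43
step 9: P2: store L0 := 79  ⟶  IIM  (L0)  txn=BusRdX+Flush  M[L0]=59
step 10: P2: load  L0  ⟶  IIM  (L0)  txn=∅  M[L0]=59
step 11: P1: load  L0  ⟶  ISS  (L0)  txn=BusRd+Flush  M[L0]=79
step 12: P2: store L2 := 57  ⟶  IIM  (L2)  txn=∅  M[L2]=80
step 13: P1: store L2 := 19  ⟶  IMI  (L2)  txn=BusRdX+Flush  M[L2]=57
step 14: P2: load  L1  ⟶  SIS  (L1)  txn=BusRd+Flush  M[L1]=58
step 15: P1: load  L0  ⟶  ISS  (L0)  txn=∅  M[L0]=79
step 16: P0: store L1 := 33  ⟶  MII  (L1)  txn=BusRdX  M[L1]=58
step 17: P0: store L0 := 74  ⟶  MII  (L0)  txn=BusRdX  M[L0]=79
step 18: P1: store L0 := 40  ⟶  IMI  (L0)  txn=BusRdX+Flush  M[L0]=74
step 19: P2: load  L0  ⟶  ISS  (L0)  txn=BusRd+Flush  M[L0]=40
step 20: P0: store L0 := 90  ⟶  MII  (L0)  txn=BusRdX  M[L0]=40
step 21: P2: load  L0  ⟶  SIS  (L0)  txn=BusRd+Flush  M[L0]=90
step 22: P0: load  L0  ⟶  SIS  (L0)  txn=∅  M[L0]=90
step 23: P0: store L1 := 15  ⟶  MII  (L1)  txn=∅  M[L1]=58
step 24: P2: load  L2  ⟶  ISS  (L2)  txn=BusRd+Flush  M[L2]=19
step 25: P2: store L1 := 44  ⟶  IIM  (L1)  txn=BusRdX+Flush  M[L1]=15
step 26: P0: store L0 := 59  ⟶  MII  (L0)  txn=BusRdX  M[L0]=90
step 27: P0: load  L0  ⟶  MII  (L0)  txn=∅  M[L0]=90

invalidations = 7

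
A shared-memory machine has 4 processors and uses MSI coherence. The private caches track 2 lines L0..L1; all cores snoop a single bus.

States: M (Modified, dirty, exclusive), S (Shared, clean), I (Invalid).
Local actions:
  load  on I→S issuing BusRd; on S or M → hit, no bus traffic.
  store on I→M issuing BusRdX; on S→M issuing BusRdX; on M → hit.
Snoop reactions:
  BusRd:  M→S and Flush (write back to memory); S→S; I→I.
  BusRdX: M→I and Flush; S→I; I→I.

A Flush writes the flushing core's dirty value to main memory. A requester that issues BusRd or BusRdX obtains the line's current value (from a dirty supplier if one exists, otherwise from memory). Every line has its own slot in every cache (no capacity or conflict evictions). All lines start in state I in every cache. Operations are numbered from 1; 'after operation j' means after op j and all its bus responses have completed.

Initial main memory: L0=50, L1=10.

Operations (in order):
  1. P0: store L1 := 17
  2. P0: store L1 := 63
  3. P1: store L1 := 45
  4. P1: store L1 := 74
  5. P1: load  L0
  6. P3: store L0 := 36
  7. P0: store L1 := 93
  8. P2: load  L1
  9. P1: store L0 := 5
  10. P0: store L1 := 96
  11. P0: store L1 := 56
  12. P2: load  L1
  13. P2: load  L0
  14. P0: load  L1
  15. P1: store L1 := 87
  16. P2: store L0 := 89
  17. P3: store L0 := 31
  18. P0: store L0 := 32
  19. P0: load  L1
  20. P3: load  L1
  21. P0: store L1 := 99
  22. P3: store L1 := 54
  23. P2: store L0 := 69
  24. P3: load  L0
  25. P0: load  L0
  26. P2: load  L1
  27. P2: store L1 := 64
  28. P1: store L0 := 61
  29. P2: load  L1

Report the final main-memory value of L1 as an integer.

memory[L1] = 54

[1] P0: store L1 := 17 | P0:M(17), P1:I, P2:I, P3:I | bus: BusRdX
[2] P0: store L1 := 63 | P0:M(63), P1:I, P2:I, P3:I | bus: none
[3] P1: store L1 := 45 | P0:I, P1:M(45), P2:I, P3:I | bus: BusRdX,Flush
[4] P1: store L1 := 74 | P0:I, P1:M(74), P2:I, P3:I | bus: none
[5] P1: load  L0 | P0:I, P1:S(50), P2:I, P3:I | bus: BusRd
[6] P3: store L0 := 36 | P0:I, P1:I, P2:I, P3:M(36) | bus: BusRdX
[7] P0: store L1 := 93 | P0:M(93), P1:I, P2:I, P3:I | bus: BusRdX,Flush
[8] P2: load  L1 | P0:S(93), P1:I, P2:S(93), P3:I | bus: BusRd,Flush
[9] P1: store L0 := 5 | P0:I, P1:M(5), P2:I, P3:I | bus: BusRdX,Flush
[10] P0: store L1 := 96 | P0:M(96), P1:I, P2:I, P3:I | bus: BusRdX
[11] P0: store L1 := 56 | P0:M(56), P1:I, P2:I, P3:I | bus: none
[12] P2: load  L1 | P0:S(56), P1:I, P2:S(56), P3:I | bus: BusRd,Flush
[13] P2: load  L0 | P0:I, P1:S(5), P2:S(5), P3:I | bus: BusRd,Flush
[14] P0: load  L1 | P0:S(56), P1:I, P2:S(56), P3:I | bus: none
[15] P1: store L1 := 87 | P0:I, P1:M(87), P2:I, P3:I | bus: BusRdX
[16] P2: store L0 := 89 | P0:I, P1:I, P2:M(89), P3:I | bus: BusRdX
[17] P3: store L0 := 31 | P0:I, P1:I, P2:I, P3:M(31) | bus: BusRdX,Flush
[18] P0: store L0 := 32 | P0:M(32), P1:I, P2:I, P3:I | bus: BusRdX,Flush
[19] P0: load  L1 | P0:S(87), P1:S(87), P2:I, P3:I | bus: BusRd,Flush
[20] P3: load  L1 | P0:S(87), P1:S(87), P2:I, P3:S(87) | bus: BusRd
[21] P0: store L1 := 99 | P0:M(99), P1:I, P2:I, P3:I | bus: BusRdX
[22] P3: store L1 := 54 | P0:I, P1:I, P2:I, P3:M(54) | bus: BusRdX,Flush
[23] P2: store L0 := 69 | P0:I, P1:I, P2:M(69), P3:I | bus: BusRdX,Flush
[24] P3: load  L0 | P0:I, P1:I, P2:S(69), P3:S(69) | bus: BusRd,Flush
[25] P0: load  L0 | P0:S(69), P1:I, P2:S(69), P3:S(69) | bus: BusRd
[26] P2: load  L1 | P0:I, P1:I, P2:S(54), P3:S(54) | bus: BusRd,Flush
[27] P2: store L1 := 64 | P0:I, P1:I, P2:M(64), P3:I | bus: BusRdX
[28] P1: store L0 := 61 | P0:I, P1:M(61), P2:I, P3:I | bus: BusRdX
[29] P2: load  L1 | P0:I, P1:I, P2:M(64), P3:I | bus: none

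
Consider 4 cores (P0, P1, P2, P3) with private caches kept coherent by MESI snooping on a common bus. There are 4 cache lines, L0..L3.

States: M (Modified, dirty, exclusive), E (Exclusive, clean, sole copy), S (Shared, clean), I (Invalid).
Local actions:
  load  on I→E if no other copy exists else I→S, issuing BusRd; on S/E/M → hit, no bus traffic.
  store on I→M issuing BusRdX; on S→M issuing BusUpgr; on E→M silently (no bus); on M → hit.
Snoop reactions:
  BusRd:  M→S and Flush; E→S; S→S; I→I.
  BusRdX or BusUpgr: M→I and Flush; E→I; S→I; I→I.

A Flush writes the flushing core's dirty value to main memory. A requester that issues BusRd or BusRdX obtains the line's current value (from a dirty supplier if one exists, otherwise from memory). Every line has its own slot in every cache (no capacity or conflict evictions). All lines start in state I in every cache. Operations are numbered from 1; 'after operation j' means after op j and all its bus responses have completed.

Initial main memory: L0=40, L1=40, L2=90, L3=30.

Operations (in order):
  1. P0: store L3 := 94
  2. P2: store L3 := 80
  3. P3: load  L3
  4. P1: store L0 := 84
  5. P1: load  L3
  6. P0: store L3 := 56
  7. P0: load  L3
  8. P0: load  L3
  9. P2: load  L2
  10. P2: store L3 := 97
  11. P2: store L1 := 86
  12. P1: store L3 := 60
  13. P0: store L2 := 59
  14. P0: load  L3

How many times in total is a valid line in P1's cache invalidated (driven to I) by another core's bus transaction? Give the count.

invalidations = 1

[1] P0: store L3 := 94 | P0:M(94), P1:I, P2:I, P3:I | bus: BusRdX
[2] P2: store L3 := 80 | P0:I, P1:I, P2:M(80), P3:I | bus: BusRdX,Flush
[3] P3: load  L3 | P0:I, P1:I, P2:S(80), P3:S(80) | bus: BusRd,Flush
[4] P1: store L0 := 84 | P0:I, P1:M(84), P2:I, P3:I | bus: BusRdX
[5] P1: load  L3 | P0:I, P1:S(80), P2:S(80), P3:S(80) | bus: BusRd
[6] P0: store L3 := 56 | P0:M(56), P1:I, P2:I, P3:I | bus: BusRdX
[7] P0: load  L3 | P0:M(56), P1:I, P2:I, P3:I | bus: none
[8] P0: load  L3 | P0:M(56), P1:I, P2:I, P3:I | bus: none
[9] P2: load  L2 | P0:I, P1:I, P2:E(90), P3:I | bus: BusRd
[10] P2: store L3 := 97 | P0:I, P1:I, P2:M(97), P3:I | bus: BusRdX,Flush
[11] P2: store L1 := 86 | P0:I, P1:I, P2:M(86), P3:I | bus: BusRdX
[12] P1: store L3 := 60 | P0:I, P1:M(60), P2:I, P3:I | bus: BusRdX,Flush
[13] P0: store L2 := 59 | P0:M(59), P1:I, P2:I, P3:I | bus: BusRdX
[14] P0: load  L3 | P0:S(60), P1:S(60), P2:I, P3:I | bus: BusRd,Flush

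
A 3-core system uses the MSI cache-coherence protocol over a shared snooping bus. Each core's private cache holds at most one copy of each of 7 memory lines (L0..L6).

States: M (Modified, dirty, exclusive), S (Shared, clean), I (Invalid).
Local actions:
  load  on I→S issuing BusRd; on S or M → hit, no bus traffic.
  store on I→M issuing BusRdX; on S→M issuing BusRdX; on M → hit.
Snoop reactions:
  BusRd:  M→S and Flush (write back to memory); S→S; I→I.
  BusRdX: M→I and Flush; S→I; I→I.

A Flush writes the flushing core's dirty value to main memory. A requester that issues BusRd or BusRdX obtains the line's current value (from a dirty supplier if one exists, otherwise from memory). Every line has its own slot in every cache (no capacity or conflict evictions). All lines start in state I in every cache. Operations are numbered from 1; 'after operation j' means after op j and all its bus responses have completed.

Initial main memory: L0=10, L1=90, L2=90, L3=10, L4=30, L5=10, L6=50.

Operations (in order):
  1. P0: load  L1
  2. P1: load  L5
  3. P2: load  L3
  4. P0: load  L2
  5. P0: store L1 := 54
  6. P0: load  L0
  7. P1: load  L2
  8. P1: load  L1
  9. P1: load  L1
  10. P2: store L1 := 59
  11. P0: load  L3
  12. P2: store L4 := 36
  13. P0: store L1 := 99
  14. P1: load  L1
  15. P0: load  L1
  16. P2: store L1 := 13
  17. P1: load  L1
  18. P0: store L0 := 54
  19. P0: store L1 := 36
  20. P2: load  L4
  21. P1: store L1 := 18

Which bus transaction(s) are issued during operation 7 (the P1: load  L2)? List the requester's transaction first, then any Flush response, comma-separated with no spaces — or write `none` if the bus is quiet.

bus = BusRd

1. P0: load  L1  bus=[BusRd]  L1: P0=S P1=I P2=I  mem[L1]=90
2. P1: load  L5  bus=[BusRd]  L5: P0=I P1=S P2=I  mem[L5]=10
3. P2: load  L3  bus=[BusRd]  L3: P0=I P1=I P2=S  mem[L3]=10
4. P0: load  L2  bus=[BusRd]  L2: P0=S P1=I P2=I  mem[L2]=90
5. P0: store L1 := 54  bus=[BusRdX]  L1: P0=M P1=I P2=I  mem[L1]=90
6. P0: load  L0  bus=[BusRd]  L0: P0=S P1=I P2=I  mem[L0]=10
7. P1: load  L2  bus=[BusRd]  L2: P0=S P1=S P2=I  mem[L2]=90
8. P1: load  L1  bus=[BusRd,Flush]  L1: P0=S P1=S P2=I  mem[L1]=54
9. P1: load  L1  bus=[-]  L1: P0=S P1=S P2=I  mem[L1]=54
10. P2: store L1 := 59  bus=[BusRdX]  L1: P0=I P1=I P2=M  mem[L1]=54
11. P0: load  L3  bus=[BusRd]  L3: P0=S P1=I P2=S  mem[L3]=10
12. P2: store L4 := 36  bus=[BusRdX]  L4: P0=I P1=I P2=M  mem[L4]=30
13. P0: store L1 := 99  bus=[BusRdX,Flush]  L1: P0=M P1=I P2=I  mem[L1]=59
14. P1: load  L1  bus=[BusRd,Flush]  L1: P0=S P1=S P2=I  mem[L1]=99
15. P0: load  L1  bus=[-]  L1: P0=S P1=S P2=I  mem[L1]=99
16. P2: store L1 := 13  bus=[BusRdX]  L1: P0=I P1=I P2=M  mem[L1]=99
17. P1: load  L1  bus=[BusRd,Flush]  L1: P0=I P1=S P2=S  mem[L1]=13
18. P0: store L0 := 54  bus=[BusRdX]  L0: P0=M P1=I P2=I  mem[L0]=10
19. P0: store L1 := 36  bus=[BusRdX]  L1: P0=M P1=I P2=I  mem[L1]=13
20. P2: load  L4  bus=[-]  L4: P0=I P1=I P2=M  mem[L4]=30
21. P1: store L1 := 18  bus=[BusRdX,Flush]  L1: P0=I P1=M P2=I  mem[L1]=36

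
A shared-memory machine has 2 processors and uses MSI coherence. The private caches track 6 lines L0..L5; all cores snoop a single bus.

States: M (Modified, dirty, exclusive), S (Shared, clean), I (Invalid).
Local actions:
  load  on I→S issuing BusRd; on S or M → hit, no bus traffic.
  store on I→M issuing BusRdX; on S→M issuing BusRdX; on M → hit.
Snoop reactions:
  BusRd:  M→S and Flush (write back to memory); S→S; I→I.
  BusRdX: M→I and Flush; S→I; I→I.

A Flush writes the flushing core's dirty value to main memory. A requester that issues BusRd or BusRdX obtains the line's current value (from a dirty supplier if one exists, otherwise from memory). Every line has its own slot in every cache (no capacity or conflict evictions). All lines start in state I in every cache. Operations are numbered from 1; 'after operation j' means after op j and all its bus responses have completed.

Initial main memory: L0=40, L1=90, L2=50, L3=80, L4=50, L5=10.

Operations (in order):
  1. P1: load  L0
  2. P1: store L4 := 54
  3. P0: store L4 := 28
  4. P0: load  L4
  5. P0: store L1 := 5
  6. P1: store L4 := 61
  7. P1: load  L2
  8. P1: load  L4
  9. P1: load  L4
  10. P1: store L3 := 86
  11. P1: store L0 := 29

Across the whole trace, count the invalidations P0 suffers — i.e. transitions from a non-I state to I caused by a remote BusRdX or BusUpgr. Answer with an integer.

  op1 P1: load  L0 → I/S on L0; bus BusRd; mem=40
  op2 P1: store L4 := 54 → I/M on L4; bus BusRdX; mem=50
  op3 P0: store L4 := 28 → M/I on L4; bus BusRdX Flush; mem=54
  op4 P0: load  L4 → M/I on L4; bus (none); mem=54
  op5 P0: store L1 := 5 → M/I on L1; bus BusRdX; mem=90
  op6 P1: store L4 := 61 → I/M on L4; bus BusRdX Flush; mem=28
  op7 P1: load  L2 → I/S on L2; bus BusRd; mem=50
  op8 P1: load  L4 → I/M on L4; bus (none); mem=28
  op9 P1: load  L4 → I/M on L4; bus (none); mem=28
  op10 P1: store L3 := 86 → I/M on L3; bus BusRdX; mem=80
  op11 P1: store L0 := 29 → I/M on L0; bus BusRdX; mem=40

invalidations = 1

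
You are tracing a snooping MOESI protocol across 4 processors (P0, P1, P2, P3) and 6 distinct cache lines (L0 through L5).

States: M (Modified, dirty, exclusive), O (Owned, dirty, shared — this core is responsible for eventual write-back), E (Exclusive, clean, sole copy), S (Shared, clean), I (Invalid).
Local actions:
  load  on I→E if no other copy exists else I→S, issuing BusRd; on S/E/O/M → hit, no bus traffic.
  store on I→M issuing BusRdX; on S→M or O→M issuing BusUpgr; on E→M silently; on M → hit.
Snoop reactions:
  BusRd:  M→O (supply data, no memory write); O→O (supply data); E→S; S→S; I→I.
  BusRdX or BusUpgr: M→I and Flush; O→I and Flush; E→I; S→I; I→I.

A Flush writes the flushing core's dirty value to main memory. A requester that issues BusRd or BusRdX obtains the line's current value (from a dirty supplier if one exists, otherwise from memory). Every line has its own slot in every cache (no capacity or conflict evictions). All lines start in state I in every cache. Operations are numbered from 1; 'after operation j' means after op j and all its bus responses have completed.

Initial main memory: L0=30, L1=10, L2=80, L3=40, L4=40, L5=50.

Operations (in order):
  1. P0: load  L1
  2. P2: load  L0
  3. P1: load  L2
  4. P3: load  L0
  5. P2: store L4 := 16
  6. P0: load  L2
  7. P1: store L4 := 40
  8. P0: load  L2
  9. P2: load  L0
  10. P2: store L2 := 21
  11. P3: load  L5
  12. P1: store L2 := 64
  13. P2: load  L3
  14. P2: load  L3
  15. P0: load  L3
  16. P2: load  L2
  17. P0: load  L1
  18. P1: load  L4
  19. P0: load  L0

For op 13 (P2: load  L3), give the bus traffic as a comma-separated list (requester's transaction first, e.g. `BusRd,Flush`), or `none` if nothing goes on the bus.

  op1 P0: load  L1 → E/I/I/I on L1; bus BusRd; mem=10
  op2 P2: load  L0 → I/I/E/I on L0; bus BusRd; mem=30
  op3 P1: load  L2 → I/E/I/I on L2; bus BusRd; mem=80
  op4 P3: load  L0 → I/I/S/S on L0; bus BusRd; mem=30
  op5 P2: store L4 := 16 → I/I/M/I on L4; bus BusRdX; mem=40
  op6 P0: load  L2 → S/S/I/I on L2; bus BusRd; mem=80
  op7 P1: store L4 := 40 → I/M/I/I on L4; bus BusRdX Flush; mem=16
  op8 P0: load  L2 → S/S/I/I on L2; bus (none); mem=80
  op9 P2: load  L0 → I/I/S/S on L0; bus (none); mem=30
  op10 P2: store L2 := 21 → I/I/M/I on L2; bus BusRdX; mem=80
  op11 P3: load  L5 → I/I/I/E on L5; bus BusRd; mem=50
  op12 P1: store L2 := 64 → I/M/I/I on L2; bus BusRdX Flush; mem=21
  op13 P2: load  L3 → I/I/E/I on L3; bus BusRd; mem=40
  op14 P2: load  L3 → I/I/E/I on L3; bus (none); mem=40
  op15 P0: load  L3 → S/I/S/I on L3; bus BusRd; mem=40
  op16 P2: load  L2 → I/O/S/I on L2; bus BusRd; mem=21
  op17 P0: load  L1 → E/I/I/I on L1; bus (none); mem=10
  op18 P1: load  L4 → I/M/I/I on L4; bus (none); mem=16
  op19 P0: load  L0 → S/I/S/S on L0; bus BusRd; mem=30

bus = BusRd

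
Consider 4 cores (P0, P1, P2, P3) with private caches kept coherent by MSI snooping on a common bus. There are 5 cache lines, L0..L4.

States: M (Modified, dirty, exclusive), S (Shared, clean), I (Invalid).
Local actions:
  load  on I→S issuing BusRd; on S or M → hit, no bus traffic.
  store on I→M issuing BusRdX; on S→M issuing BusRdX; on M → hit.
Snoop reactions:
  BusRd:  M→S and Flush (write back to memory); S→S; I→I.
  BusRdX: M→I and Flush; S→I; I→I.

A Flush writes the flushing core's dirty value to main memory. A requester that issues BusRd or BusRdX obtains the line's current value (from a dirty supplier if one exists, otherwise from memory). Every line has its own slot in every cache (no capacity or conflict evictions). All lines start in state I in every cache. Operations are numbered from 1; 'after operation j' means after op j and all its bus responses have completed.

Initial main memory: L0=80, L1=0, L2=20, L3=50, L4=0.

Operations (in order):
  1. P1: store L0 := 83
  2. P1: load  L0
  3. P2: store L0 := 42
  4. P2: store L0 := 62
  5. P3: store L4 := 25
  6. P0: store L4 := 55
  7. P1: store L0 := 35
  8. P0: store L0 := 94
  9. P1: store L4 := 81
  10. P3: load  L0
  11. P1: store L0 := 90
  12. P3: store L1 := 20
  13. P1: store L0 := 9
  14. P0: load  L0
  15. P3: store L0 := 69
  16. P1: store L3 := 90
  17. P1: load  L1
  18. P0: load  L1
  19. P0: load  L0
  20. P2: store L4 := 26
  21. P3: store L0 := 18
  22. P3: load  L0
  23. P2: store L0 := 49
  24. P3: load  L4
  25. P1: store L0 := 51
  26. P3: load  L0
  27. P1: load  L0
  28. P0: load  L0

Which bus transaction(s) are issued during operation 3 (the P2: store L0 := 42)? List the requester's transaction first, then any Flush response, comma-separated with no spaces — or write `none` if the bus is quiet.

1. P1: store L0 := 83  bus=[BusRdX]  L0: P0=I P1=M P2=I P3=I  mem[L0]=80
2. P1: load  L0  bus=[-]  L0: P0=I P1=M P2=I P3=I  mem[L0]=80
3. P2: store L0 := 42  bus=[BusRdX,Flush]  L0: P0=I P1=I P2=M P3=I  mem[L0]=83
4. P2: store L0 := 62  bus=[-]  L0: P0=I P1=I P2=M P3=I  mem[L0]=83
5. P3: store L4 := 25  bus=[BusRdX]  L4: P0=I P1=I P2=I P3=M  mem[L4]=0
6. P0: store L4 := 55  bus=[BusRdX,Flush]  L4: P0=M P1=I P2=I P3=I  mem[L4]=25
7. P1: store L0 := 35  bus=[BusRdX,Flush]  L0: P0=I P1=M P2=I P3=I  mem[L0]=62
8. P0: store L0 := 94  bus=[BusRdX,Flush]  L0: P0=M P1=I P2=I P3=I  mem[L0]=35
9. P1: store L4 := 81  bus=[BusRdX,Flush]  L4: P0=I P1=M P2=I P3=I  mem[L4]=55
10. P3: load  L0  bus=[BusRd,Flush]  L0: P0=S P1=I P2=I P3=S  mem[L0]=94
11. P1: store L0 := 90  bus=[BusRdX]  L0: P0=I P1=M P2=I P3=I  mem[L0]=94
12. P3: store L1 := 20  bus=[BusRdX]  L1: P0=I P1=I P2=I P3=M  mem[L1]=0
13. P1: store L0 := 9  bus=[-]  L0: P0=I P1=M P2=I P3=I  mem[L0]=94
14. P0: load  L0  bus=[BusRd,Flush]  L0: P0=S P1=S P2=I P3=I  mem[L0]=9
15. P3: store L0 := 69  bus=[BusRdX]  L0: P0=I P1=I P2=I P3=M  mem[L0]=9
16. P1: store L3 := 90  bus=[BusRdX]  L3: P0=I P1=M P2=I P3=I  mem[L3]=50
17. P1: load  L1  bus=[BusRd,Flush]  L1: P0=I P1=S P2=I P3=S  mem[L1]=20
18. P0: load  L1  bus=[BusRd]  L1: P0=S P1=S P2=I P3=S  mem[L1]=20
19. P0: load  L0  bus=[BusRd,Flush]  L0: P0=S P1=I P2=I P3=S  mem[L0]=69
20. P2: store L4 := 26  bus=[BusRdX,Flush]  L4: P0=I P1=I P2=M P3=I  mem[L4]=81
21. P3: store L0 := 18  bus=[BusRdX]  L0: P0=I P1=I P2=I P3=M  mem[L0]=69
22. P3: load  L0  bus=[-]  L0: P0=I P1=I P2=I P3=M  mem[L0]=69
23. P2: store L0 := 49  bus=[BusRdX,Flush]  L0: P0=I P1=I P2=M P3=I  mem[L0]=18
24. P3: load  L4  bus=[BusRd,Flush]  L4: P0=I P1=I P2=S P3=S  mem[L4]=26
25. P1: store L0 := 51  bus=[BusRdX,Flush]  L0: P0=I P1=M P2=I P3=I  mem[L0]=49
26. P3: load  L0  bus=[BusRd,Flush]  L0: P0=I P1=S P2=I P3=S  mem[L0]=51
27. P1: load  L0  bus=[-]  L0: P0=I P1=S P2=I P3=S  mem[L0]=51
28. P0: load  L0  bus=[BusRd]  L0: P0=S P1=S P2=I P3=S  mem[L0]=51

bus = BusRdX,Flush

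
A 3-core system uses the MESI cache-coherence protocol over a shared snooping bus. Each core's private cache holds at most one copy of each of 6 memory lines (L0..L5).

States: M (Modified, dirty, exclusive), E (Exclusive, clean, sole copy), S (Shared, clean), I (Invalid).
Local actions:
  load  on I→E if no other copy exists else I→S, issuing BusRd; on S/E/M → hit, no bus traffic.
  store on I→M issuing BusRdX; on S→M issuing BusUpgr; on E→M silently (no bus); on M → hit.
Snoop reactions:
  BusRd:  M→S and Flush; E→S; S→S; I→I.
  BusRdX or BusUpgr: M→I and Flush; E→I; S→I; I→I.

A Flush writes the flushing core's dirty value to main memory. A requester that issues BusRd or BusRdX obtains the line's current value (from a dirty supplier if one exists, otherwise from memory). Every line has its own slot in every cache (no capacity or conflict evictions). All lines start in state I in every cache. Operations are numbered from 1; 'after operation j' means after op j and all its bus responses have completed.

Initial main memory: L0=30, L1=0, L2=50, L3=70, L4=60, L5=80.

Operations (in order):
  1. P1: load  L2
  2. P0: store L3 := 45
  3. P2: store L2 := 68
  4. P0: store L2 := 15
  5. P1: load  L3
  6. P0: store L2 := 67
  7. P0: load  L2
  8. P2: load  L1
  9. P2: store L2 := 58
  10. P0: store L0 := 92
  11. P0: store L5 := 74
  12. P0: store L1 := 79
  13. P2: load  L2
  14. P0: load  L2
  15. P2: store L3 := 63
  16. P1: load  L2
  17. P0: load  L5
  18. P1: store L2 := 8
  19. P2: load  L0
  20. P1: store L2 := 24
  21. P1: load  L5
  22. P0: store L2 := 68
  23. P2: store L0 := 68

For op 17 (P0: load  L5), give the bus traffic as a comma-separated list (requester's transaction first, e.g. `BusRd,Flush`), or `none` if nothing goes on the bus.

step 1: P1: load  L2  ⟶  IEI  (L2)  txn=BusRd  M[L2]=50
step 2: P0: store L3 := 45  ⟶  MII  (L3)  txn=BusRdX  M[L3]=70
step 3: P2: store L2 := 68  ⟶  IIM  (L2)  txn=BusRdX  M[L2]=50
step 4: P0: store L2 := 15  ⟶  MII  (L2)  txn=BusRdX+Flush  M[L2]=68
step 5: P1: load  L3  ⟶  SSI  (L3)  txn=BusRd+Flush  M[L3]=45
step 6: P0: store L2 := 67  ⟶  MII  (L2)  txn=∅  M[L2]=68
step 7: P0: load  L2  ⟶  MII  (L2)  txn=∅  M[L2]=68
step 8: P2: load  L1  ⟶  IIE  (L1)  txn=BusRd  M[L1]=0
step 9: P2: store L2 := 58  ⟶  IIM  (L2)  txn=BusRdX+Flush  M[L2]=67
step 10: P0: store L0 := 92  ⟶  MII  (L0)  txn=BusRdX  M[L0]=30
step 11: P0: store L5 := 74  ⟶  MII  (L5)  txn=BusRdX  M[L5]=80
step 12: P0: store L1 := 79  ⟶  MII  (L1)  txn=BusRdX  M[L1]=0
step 13: P2: load  L2  ⟶  IIM  (L2)  txn=∅  M[L2]=67
step 14: P0: load  L2  ⟶  SIS  (L2)  txn=BusRd+Flush  M[L2]=58
step 15: P2: store L3 := 63  ⟶  IIM  (L3)  txn=BusRdX  M[L3]=45
step 16: P1: load  L2  ⟶  SSS  (L2)  txn=BusRd  M[L2]=58
step 17: P0: load  L5  ⟶  MII  (L5)  txn=∅  M[L5]=80
step 18: P1: store L2 := 8  ⟶  IMI  (L2)  txn=BusUpgr  M[L2]=58
step 19: P2: load  L0  ⟶  SIS  (L0)  txn=BusRd+Flush  M[L0]=92
step 20: P1: store L2 := 24  ⟶  IMI  (L2)  txn=∅  M[L2]=58
step 21: P1: load  L5  ⟶  SSI  (L5)  txn=BusRd+Flush  M[L5]=74
step 22: P0: store L2 := 68  ⟶  MII  (L2)  txn=BusRdX+Flush  M[L2]=24
step 23: P2: store L0 := 68  ⟶  IIM  (L0)  txn=BusUpgr  M[L0]=92

bus = none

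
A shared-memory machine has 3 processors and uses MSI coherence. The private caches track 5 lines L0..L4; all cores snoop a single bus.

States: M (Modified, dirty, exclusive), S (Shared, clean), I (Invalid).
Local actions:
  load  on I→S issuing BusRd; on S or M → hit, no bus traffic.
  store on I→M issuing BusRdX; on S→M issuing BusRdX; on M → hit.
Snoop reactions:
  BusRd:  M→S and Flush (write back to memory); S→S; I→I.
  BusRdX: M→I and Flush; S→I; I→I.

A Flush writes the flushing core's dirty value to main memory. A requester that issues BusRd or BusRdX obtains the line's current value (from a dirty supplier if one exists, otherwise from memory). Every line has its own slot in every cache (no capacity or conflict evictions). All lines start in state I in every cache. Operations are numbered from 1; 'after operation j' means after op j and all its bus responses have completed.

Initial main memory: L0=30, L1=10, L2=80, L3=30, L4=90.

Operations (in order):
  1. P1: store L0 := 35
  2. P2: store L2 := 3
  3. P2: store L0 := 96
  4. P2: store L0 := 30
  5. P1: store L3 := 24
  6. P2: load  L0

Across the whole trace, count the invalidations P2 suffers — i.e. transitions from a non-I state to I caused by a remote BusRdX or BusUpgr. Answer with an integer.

1. P1: store L0 := 35  bus=[BusRdX]  L0: P0=I P1=M P2=I  mem[L0]=30
2. P2: store L2 := 3  bus=[BusRdX]  L2: P0=I P1=I P2=M  mem[L2]=80
3. P2: store L0 := 96  bus=[BusRdX,Flush]  L0: P0=I P1=I P2=M  mem[L0]=35
4. P2: store L0 := 30  bus=[-]  L0: P0=I P1=I P2=M  mem[L0]=35
5. P1: store L3 := 24  bus=[BusRdX]  L3: P0=I P1=M P2=I  mem[L3]=30
6. P2: load  L0  bus=[-]  L0: P0=I P1=I P2=M  mem[L0]=35

invalidations = 0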